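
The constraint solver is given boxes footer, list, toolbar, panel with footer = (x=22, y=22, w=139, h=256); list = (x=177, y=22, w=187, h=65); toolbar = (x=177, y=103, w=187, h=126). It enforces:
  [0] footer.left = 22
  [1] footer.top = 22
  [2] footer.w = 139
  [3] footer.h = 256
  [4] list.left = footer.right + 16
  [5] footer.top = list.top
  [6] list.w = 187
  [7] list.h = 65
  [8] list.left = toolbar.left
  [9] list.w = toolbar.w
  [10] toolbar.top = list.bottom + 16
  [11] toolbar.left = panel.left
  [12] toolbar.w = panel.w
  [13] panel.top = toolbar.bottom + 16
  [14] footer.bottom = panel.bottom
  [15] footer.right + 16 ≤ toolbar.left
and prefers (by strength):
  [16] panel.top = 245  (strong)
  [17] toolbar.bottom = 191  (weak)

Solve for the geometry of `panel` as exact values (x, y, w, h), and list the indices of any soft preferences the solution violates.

1. panel.x = 177  [toolbar.left = panel.left]
2. panel.w = 187  [toolbar.w = panel.w]
3. panel.y = 245  [panel.top = toolbar.bottom + 16]
4. panel.h = 33  [footer.bottom = panel.bottom]

panel = (x=177, y=245, w=187, h=33)
violated soft preferences: 17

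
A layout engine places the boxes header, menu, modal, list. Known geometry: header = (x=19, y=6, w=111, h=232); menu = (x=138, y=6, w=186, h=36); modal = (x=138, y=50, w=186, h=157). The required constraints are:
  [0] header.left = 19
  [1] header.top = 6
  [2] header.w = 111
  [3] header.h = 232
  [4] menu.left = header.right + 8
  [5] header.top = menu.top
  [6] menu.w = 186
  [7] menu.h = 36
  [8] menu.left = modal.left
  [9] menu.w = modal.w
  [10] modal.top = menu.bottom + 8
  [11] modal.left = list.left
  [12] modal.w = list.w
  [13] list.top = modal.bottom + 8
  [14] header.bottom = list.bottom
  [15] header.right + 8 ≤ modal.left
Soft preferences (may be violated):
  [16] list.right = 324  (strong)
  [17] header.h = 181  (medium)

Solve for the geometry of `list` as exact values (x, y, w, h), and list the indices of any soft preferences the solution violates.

1. list.x = 138  [modal.left = list.left]
2. list.w = 186  [modal.w = list.w]
3. list.y = 215  [list.top = modal.bottom + 8]
4. list.h = 23  [header.bottom = list.bottom]

list = (x=138, y=215, w=186, h=23)
violated soft preferences: 17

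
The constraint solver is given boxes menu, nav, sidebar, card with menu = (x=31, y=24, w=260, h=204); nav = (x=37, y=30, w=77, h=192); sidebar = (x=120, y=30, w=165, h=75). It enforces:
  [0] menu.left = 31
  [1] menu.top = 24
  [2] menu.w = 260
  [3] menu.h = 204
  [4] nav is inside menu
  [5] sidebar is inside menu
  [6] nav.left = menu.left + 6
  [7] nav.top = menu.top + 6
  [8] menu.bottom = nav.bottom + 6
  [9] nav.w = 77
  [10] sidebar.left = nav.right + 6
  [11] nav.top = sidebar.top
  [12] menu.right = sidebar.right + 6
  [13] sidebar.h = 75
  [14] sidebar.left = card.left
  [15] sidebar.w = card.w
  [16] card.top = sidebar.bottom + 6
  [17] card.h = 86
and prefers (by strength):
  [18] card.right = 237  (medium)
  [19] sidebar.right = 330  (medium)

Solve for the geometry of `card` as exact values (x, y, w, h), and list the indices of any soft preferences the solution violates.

1. card.x = 120  [sidebar.left = card.left]
2. card.w = 165  [sidebar.w = card.w]
3. card.y = 111  [card.top = sidebar.bottom + 6]
4. card.h = 86  [card.h = 86]

card = (x=120, y=111, w=165, h=86)
violated soft preferences: 18, 19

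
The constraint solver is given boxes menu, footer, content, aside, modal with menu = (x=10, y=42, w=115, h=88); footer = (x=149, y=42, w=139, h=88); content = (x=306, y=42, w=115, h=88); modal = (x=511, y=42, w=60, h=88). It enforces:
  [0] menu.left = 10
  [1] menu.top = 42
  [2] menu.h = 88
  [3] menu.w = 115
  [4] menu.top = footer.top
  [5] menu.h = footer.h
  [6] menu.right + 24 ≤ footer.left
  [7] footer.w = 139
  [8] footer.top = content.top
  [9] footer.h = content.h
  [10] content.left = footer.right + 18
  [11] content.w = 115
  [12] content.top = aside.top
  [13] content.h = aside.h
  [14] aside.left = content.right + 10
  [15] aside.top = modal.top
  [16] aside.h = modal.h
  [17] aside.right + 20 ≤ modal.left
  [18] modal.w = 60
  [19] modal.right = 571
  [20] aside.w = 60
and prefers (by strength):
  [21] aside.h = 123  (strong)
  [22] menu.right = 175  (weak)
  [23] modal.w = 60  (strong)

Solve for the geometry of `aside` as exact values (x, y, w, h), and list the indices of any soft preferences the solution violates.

aside = (x=431, y=42, w=60, h=88)
violated soft preferences: 21, 22

1. aside.y = 42  [content.top = aside.top]
2. aside.h = 88  [content.h = aside.h]
3. aside.x = 431  [aside.left = content.right + 10]
4. aside.w = 60  [aside.w = 60]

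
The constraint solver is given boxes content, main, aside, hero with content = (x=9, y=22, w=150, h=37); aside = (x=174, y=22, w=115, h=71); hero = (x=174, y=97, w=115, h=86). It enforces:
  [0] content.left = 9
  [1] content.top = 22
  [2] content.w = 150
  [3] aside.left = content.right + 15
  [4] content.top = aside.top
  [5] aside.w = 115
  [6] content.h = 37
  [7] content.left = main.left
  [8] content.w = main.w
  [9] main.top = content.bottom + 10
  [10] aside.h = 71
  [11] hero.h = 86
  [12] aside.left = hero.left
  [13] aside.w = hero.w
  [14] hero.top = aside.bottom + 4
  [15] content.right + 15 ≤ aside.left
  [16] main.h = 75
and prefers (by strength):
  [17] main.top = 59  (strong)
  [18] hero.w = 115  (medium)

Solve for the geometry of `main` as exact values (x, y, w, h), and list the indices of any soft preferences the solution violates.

1. main.x = 9  [content.left = main.left]
2. main.w = 150  [content.w = main.w]
3. main.y = 69  [main.top = content.bottom + 10]
4. main.h = 75  [main.h = 75]

main = (x=9, y=69, w=150, h=75)
violated soft preferences: 17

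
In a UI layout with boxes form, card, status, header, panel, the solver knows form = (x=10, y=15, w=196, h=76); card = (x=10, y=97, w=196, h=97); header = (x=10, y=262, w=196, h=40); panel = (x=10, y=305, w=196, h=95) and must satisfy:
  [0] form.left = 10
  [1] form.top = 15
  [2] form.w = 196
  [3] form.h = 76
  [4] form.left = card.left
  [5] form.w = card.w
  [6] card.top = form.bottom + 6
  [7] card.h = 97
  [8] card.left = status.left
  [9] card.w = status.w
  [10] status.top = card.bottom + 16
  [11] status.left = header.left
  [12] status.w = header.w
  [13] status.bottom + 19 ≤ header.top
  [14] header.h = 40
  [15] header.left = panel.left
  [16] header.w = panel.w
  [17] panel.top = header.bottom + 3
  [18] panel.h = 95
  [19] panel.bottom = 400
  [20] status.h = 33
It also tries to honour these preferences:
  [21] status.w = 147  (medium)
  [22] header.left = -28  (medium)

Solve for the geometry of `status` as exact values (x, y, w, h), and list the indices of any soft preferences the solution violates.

status = (x=10, y=210, w=196, h=33)
violated soft preferences: 21, 22

1. status.x = 10  [card.left = status.left]
2. status.w = 196  [card.w = status.w]
3. status.y = 210  [status.top = card.bottom + 16]
4. status.h = 33  [status.h = 33]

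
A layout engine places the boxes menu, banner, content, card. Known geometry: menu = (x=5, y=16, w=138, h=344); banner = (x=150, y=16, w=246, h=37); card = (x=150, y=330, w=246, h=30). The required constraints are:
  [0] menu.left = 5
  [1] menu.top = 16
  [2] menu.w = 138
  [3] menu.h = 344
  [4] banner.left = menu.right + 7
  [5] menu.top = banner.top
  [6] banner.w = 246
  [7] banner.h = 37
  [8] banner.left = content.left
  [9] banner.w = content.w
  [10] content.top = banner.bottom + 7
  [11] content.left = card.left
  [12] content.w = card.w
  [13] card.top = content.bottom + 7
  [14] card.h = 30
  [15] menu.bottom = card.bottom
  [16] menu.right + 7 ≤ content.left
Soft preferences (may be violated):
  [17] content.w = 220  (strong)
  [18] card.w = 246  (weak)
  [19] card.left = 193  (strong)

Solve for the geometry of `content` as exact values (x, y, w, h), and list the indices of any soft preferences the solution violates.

1. content.x = 150  [banner.left = content.left]
2. content.w = 246  [banner.w = content.w]
3. content.y = 60  [content.top = banner.bottom + 7]
4. content.h = 263  [card.top = content.bottom + 7]

content = (x=150, y=60, w=246, h=263)
violated soft preferences: 17, 19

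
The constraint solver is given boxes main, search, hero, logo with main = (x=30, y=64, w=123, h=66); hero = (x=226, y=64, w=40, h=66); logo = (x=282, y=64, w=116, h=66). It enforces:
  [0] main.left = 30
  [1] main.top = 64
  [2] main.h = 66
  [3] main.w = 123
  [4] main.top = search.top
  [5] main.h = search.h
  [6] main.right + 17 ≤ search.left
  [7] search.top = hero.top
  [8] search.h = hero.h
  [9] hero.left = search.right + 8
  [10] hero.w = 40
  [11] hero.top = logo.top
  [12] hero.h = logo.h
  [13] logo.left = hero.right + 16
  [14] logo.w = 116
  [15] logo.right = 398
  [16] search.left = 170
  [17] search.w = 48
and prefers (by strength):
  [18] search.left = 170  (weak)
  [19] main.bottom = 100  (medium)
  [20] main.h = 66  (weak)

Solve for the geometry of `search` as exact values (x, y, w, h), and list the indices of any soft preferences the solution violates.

1. search.y = 64  [main.top = search.top]
2. search.h = 66  [main.h = search.h]
3. search.x = 170  [search.left = 170]
4. search.w = 48  [search.w = 48]

search = (x=170, y=64, w=48, h=66)
violated soft preferences: 19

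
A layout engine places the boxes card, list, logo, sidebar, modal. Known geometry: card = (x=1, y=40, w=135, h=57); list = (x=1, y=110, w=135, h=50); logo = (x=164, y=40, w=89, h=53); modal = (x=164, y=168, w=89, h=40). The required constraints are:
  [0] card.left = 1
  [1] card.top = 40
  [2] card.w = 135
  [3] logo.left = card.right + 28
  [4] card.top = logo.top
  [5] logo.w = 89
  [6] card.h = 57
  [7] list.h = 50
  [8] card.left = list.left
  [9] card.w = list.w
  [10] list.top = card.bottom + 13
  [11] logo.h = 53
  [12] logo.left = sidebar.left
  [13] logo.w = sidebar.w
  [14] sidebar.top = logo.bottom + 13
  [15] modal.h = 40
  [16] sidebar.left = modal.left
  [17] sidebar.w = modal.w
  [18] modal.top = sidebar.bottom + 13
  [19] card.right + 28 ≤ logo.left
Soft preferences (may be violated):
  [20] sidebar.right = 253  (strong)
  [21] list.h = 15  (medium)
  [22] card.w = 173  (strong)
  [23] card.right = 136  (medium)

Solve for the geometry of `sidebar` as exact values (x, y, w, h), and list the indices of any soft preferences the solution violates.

1. sidebar.x = 164  [logo.left = sidebar.left]
2. sidebar.w = 89  [logo.w = sidebar.w]
3. sidebar.y = 106  [sidebar.top = logo.bottom + 13]
4. sidebar.h = 49  [modal.top = sidebar.bottom + 13]

sidebar = (x=164, y=106, w=89, h=49)
violated soft preferences: 21, 22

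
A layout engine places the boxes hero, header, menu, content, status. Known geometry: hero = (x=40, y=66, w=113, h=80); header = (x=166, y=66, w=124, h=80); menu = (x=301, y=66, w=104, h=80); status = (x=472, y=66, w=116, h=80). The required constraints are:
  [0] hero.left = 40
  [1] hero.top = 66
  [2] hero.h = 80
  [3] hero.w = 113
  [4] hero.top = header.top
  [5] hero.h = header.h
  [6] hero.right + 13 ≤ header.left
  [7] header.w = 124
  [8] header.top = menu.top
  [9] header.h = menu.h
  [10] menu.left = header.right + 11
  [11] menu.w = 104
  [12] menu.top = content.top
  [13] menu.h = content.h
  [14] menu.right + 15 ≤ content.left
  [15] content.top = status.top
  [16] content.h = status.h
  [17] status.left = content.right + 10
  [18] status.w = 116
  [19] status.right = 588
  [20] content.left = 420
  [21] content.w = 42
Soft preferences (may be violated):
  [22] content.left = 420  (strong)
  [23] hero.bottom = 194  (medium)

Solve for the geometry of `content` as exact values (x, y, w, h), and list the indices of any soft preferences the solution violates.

content = (x=420, y=66, w=42, h=80)
violated soft preferences: 23

1. content.y = 66  [menu.top = content.top]
2. content.h = 80  [menu.h = content.h]
3. content.x = 420  [content.left = 420]
4. content.w = 42  [content.w = 42]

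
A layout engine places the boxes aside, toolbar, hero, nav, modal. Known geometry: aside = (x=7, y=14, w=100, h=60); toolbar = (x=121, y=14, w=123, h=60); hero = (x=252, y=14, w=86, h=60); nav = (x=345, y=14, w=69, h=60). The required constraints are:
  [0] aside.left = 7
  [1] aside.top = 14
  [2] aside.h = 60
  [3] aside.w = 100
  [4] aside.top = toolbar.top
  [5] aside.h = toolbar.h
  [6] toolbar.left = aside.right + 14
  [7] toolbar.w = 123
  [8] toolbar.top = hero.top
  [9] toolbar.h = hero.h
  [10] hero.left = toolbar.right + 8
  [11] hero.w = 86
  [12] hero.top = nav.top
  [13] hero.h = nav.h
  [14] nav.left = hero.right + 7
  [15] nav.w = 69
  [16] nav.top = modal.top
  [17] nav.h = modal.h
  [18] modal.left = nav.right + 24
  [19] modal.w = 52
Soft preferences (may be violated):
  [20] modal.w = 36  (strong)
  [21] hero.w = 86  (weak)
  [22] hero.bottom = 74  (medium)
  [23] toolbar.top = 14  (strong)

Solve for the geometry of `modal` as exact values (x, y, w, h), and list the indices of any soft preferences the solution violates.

1. modal.y = 14  [nav.top = modal.top]
2. modal.h = 60  [nav.h = modal.h]
3. modal.x = 438  [modal.left = nav.right + 24]
4. modal.w = 52  [modal.w = 52]

modal = (x=438, y=14, w=52, h=60)
violated soft preferences: 20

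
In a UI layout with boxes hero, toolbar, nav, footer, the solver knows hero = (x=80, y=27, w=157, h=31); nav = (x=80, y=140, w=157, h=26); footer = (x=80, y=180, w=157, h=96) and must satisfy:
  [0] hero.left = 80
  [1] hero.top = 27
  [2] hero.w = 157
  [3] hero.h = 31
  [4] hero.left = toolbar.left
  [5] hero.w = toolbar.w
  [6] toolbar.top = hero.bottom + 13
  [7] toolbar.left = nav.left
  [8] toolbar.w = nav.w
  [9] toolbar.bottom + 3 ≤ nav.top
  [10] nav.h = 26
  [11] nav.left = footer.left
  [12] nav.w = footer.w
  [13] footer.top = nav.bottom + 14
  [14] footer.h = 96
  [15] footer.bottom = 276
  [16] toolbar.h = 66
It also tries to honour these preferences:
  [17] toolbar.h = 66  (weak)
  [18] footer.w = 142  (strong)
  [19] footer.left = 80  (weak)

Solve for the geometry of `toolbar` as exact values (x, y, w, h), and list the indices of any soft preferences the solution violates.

1. toolbar.x = 80  [hero.left = toolbar.left]
2. toolbar.w = 157  [hero.w = toolbar.w]
3. toolbar.y = 71  [toolbar.top = hero.bottom + 13]
4. toolbar.h = 66  [toolbar.h = 66]

toolbar = (x=80, y=71, w=157, h=66)
violated soft preferences: 18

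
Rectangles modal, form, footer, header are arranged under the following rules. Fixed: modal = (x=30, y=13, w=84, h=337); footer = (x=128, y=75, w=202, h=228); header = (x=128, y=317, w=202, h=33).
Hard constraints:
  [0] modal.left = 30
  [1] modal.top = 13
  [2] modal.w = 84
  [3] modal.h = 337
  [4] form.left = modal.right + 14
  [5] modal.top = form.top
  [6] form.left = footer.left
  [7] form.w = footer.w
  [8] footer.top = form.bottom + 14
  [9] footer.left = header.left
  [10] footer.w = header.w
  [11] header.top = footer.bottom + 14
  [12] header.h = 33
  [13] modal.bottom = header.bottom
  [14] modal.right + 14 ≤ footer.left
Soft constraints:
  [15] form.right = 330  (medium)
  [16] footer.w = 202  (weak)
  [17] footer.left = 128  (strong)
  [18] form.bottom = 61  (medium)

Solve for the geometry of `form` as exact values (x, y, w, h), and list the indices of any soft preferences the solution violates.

1. form.x = 128  [form.left = modal.right + 14]
2. form.y = 13  [modal.top = form.top]
3. form.w = 202  [form.w = footer.w]
4. form.h = 48  [footer.top = form.bottom + 14]

form = (x=128, y=13, w=202, h=48)
violated soft preferences: none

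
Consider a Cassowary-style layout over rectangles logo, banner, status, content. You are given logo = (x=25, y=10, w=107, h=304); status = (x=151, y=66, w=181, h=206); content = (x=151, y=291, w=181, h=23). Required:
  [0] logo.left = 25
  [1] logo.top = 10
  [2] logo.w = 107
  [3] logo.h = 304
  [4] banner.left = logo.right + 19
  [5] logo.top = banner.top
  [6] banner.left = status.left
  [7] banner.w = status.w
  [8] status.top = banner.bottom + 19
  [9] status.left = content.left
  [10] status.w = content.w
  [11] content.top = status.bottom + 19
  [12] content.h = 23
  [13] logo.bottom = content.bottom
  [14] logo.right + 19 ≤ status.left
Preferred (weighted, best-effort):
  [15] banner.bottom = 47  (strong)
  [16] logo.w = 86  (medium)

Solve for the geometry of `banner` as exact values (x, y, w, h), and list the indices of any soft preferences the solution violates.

1. banner.x = 151  [banner.left = logo.right + 19]
2. banner.y = 10  [logo.top = banner.top]
3. banner.w = 181  [banner.w = status.w]
4. banner.h = 37  [status.top = banner.bottom + 19]

banner = (x=151, y=10, w=181, h=37)
violated soft preferences: 16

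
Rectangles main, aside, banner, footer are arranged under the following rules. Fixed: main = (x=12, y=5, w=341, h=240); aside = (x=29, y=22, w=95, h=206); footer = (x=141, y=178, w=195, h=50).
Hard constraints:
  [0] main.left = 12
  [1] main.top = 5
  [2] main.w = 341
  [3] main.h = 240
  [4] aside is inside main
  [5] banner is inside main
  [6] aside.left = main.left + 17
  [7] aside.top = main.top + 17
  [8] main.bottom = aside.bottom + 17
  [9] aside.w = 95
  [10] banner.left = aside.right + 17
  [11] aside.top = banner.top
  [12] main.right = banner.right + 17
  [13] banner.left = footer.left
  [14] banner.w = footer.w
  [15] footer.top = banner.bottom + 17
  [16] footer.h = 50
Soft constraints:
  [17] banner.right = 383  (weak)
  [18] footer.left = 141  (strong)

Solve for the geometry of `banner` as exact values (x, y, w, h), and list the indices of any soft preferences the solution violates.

banner = (x=141, y=22, w=195, h=139)
violated soft preferences: 17

1. banner.x = 141  [banner.left = aside.right + 17]
2. banner.y = 22  [aside.top = banner.top]
3. banner.w = 195  [main.right = banner.right + 17]
4. banner.h = 139  [footer.top = banner.bottom + 17]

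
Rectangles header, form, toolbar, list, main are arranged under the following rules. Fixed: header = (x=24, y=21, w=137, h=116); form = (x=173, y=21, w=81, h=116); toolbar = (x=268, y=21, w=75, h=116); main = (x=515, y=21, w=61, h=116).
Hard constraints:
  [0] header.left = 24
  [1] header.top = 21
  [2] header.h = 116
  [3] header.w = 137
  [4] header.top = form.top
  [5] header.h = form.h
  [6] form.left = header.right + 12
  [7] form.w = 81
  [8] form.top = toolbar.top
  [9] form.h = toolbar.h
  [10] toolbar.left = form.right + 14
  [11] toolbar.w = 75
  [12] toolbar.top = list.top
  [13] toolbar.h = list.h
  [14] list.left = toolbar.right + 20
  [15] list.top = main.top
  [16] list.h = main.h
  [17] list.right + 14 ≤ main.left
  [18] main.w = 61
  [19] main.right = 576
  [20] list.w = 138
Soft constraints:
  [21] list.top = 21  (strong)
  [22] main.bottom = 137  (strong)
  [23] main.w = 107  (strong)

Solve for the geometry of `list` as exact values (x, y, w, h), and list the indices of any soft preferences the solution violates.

list = (x=363, y=21, w=138, h=116)
violated soft preferences: 23

1. list.y = 21  [toolbar.top = list.top]
2. list.h = 116  [toolbar.h = list.h]
3. list.x = 363  [list.left = toolbar.right + 20]
4. list.w = 138  [list.w = 138]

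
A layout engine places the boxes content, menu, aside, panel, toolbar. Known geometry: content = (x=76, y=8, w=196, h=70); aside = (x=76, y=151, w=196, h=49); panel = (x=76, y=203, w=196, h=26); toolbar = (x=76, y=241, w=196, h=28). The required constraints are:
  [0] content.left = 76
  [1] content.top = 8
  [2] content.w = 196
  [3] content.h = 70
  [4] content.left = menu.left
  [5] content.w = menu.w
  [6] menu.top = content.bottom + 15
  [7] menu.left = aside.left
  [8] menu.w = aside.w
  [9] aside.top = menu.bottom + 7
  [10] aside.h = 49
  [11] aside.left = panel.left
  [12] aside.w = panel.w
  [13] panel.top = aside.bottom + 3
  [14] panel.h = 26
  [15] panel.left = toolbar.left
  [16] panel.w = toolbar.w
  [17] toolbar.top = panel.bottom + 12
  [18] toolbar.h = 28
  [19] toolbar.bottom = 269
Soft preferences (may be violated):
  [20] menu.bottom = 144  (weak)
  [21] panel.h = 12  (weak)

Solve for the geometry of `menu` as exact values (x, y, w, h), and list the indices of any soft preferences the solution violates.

menu = (x=76, y=93, w=196, h=51)
violated soft preferences: 21

1. menu.x = 76  [content.left = menu.left]
2. menu.w = 196  [content.w = menu.w]
3. menu.y = 93  [menu.top = content.bottom + 15]
4. menu.h = 51  [aside.top = menu.bottom + 7]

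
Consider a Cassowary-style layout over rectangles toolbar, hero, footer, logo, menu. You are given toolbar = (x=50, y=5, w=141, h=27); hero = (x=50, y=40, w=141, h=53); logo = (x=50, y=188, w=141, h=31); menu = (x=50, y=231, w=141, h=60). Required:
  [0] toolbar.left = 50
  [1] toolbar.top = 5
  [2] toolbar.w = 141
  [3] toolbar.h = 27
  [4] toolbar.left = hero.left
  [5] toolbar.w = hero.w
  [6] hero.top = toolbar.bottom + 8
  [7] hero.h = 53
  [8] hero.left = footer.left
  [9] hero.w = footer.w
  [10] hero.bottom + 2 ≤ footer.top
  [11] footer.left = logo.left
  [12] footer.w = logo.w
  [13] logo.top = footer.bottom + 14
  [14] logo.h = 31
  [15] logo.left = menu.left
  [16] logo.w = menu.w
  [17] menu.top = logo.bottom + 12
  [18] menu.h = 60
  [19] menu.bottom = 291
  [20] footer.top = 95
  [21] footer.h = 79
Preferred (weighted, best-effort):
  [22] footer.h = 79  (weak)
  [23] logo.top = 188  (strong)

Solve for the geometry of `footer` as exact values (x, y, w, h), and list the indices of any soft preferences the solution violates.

footer = (x=50, y=95, w=141, h=79)
violated soft preferences: none

1. footer.x = 50  [hero.left = footer.left]
2. footer.w = 141  [hero.w = footer.w]
3. footer.y = 95  [footer.top = 95]
4. footer.h = 79  [footer.h = 79]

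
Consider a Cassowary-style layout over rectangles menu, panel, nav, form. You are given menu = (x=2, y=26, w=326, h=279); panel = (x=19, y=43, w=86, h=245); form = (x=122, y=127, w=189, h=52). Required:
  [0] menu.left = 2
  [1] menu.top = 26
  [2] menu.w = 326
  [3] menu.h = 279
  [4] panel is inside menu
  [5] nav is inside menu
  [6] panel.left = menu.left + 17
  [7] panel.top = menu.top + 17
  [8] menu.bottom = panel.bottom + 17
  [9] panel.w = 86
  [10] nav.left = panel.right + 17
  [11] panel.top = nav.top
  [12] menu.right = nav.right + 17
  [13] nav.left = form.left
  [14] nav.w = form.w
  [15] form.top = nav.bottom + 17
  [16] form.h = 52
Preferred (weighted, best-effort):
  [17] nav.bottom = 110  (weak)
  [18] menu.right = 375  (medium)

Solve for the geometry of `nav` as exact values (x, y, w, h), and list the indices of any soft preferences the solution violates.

nav = (x=122, y=43, w=189, h=67)
violated soft preferences: 18

1. nav.x = 122  [nav.left = panel.right + 17]
2. nav.y = 43  [panel.top = nav.top]
3. nav.w = 189  [menu.right = nav.right + 17]
4. nav.h = 67  [form.top = nav.bottom + 17]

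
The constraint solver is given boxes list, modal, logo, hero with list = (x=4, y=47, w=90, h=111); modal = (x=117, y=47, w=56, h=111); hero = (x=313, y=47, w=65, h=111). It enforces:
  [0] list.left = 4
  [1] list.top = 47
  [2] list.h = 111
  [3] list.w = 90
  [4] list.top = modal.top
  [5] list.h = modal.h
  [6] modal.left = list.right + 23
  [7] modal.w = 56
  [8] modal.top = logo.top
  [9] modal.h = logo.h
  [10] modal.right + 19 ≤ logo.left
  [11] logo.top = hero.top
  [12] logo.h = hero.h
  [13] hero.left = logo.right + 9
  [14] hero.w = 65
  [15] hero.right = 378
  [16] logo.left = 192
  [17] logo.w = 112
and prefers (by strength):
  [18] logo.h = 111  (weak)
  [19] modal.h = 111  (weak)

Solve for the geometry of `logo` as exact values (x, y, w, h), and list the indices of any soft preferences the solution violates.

logo = (x=192, y=47, w=112, h=111)
violated soft preferences: none

1. logo.y = 47  [modal.top = logo.top]
2. logo.h = 111  [modal.h = logo.h]
3. logo.x = 192  [logo.left = 192]
4. logo.w = 112  [logo.w = 112]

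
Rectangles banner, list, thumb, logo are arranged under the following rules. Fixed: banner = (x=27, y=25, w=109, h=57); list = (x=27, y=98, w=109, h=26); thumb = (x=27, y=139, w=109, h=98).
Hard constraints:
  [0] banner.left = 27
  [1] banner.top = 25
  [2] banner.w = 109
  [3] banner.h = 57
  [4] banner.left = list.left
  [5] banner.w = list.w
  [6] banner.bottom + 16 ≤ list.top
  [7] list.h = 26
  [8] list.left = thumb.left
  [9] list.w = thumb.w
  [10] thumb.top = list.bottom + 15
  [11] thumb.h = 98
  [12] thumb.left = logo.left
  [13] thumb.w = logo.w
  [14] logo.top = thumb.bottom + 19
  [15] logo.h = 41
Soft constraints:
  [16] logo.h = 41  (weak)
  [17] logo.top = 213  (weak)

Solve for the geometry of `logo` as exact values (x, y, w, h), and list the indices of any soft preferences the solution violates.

logo = (x=27, y=256, w=109, h=41)
violated soft preferences: 17

1. logo.x = 27  [thumb.left = logo.left]
2. logo.w = 109  [thumb.w = logo.w]
3. logo.y = 256  [logo.top = thumb.bottom + 19]
4. logo.h = 41  [logo.h = 41]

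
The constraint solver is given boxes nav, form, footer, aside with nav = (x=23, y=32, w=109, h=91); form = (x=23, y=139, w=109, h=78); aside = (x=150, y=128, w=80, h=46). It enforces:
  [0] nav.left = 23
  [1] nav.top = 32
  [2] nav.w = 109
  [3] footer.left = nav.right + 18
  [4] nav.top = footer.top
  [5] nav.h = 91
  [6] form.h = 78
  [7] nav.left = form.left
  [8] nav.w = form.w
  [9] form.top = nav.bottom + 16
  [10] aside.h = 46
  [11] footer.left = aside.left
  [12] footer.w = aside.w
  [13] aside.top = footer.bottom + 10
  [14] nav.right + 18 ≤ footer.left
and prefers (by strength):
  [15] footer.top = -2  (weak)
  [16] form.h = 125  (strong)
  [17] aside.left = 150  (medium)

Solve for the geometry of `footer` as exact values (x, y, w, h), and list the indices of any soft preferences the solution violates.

1. footer.x = 150  [footer.left = nav.right + 18]
2. footer.y = 32  [nav.top = footer.top]
3. footer.w = 80  [footer.w = aside.w]
4. footer.h = 86  [aside.top = footer.bottom + 10]

footer = (x=150, y=32, w=80, h=86)
violated soft preferences: 15, 16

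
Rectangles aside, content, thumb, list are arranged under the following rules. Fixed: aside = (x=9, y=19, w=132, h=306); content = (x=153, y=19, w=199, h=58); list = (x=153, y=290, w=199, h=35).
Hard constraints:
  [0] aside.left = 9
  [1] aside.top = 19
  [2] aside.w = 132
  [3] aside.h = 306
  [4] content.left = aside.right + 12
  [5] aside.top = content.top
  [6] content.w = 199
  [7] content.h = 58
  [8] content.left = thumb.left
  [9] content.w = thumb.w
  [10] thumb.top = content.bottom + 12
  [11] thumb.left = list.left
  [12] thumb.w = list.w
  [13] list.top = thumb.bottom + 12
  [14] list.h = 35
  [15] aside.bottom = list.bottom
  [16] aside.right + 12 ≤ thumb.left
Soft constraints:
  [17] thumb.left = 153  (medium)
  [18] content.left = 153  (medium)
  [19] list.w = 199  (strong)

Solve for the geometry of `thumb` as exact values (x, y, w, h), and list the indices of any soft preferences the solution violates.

thumb = (x=153, y=89, w=199, h=189)
violated soft preferences: none

1. thumb.x = 153  [content.left = thumb.left]
2. thumb.w = 199  [content.w = thumb.w]
3. thumb.y = 89  [thumb.top = content.bottom + 12]
4. thumb.h = 189  [list.top = thumb.bottom + 12]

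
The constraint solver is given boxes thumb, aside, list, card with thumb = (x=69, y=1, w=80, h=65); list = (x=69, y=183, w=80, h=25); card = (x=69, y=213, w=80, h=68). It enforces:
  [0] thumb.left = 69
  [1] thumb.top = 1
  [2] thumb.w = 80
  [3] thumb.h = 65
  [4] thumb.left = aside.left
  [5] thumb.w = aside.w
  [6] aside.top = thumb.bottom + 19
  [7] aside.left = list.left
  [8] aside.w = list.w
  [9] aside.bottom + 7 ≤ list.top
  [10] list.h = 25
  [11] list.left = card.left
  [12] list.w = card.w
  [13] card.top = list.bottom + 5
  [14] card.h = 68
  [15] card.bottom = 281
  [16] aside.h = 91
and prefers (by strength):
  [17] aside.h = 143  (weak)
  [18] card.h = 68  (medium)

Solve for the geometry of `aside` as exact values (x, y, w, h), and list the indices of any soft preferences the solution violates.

1. aside.x = 69  [thumb.left = aside.left]
2. aside.w = 80  [thumb.w = aside.w]
3. aside.y = 85  [aside.top = thumb.bottom + 19]
4. aside.h = 91  [aside.h = 91]

aside = (x=69, y=85, w=80, h=91)
violated soft preferences: 17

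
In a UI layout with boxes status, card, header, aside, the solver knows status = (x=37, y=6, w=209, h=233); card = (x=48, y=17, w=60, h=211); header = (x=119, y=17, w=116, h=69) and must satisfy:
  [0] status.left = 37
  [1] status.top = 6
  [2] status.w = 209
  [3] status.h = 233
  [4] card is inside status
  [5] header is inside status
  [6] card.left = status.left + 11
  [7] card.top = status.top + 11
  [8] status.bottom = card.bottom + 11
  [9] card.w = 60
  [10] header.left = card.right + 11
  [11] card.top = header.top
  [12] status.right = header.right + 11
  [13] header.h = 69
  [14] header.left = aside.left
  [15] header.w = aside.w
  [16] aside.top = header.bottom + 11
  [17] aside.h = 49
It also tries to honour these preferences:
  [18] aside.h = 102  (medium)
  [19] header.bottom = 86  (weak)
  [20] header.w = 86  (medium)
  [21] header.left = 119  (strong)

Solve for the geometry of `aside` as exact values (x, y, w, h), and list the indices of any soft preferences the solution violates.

1. aside.x = 119  [header.left = aside.left]
2. aside.w = 116  [header.w = aside.w]
3. aside.y = 97  [aside.top = header.bottom + 11]
4. aside.h = 49  [aside.h = 49]

aside = (x=119, y=97, w=116, h=49)
violated soft preferences: 18, 20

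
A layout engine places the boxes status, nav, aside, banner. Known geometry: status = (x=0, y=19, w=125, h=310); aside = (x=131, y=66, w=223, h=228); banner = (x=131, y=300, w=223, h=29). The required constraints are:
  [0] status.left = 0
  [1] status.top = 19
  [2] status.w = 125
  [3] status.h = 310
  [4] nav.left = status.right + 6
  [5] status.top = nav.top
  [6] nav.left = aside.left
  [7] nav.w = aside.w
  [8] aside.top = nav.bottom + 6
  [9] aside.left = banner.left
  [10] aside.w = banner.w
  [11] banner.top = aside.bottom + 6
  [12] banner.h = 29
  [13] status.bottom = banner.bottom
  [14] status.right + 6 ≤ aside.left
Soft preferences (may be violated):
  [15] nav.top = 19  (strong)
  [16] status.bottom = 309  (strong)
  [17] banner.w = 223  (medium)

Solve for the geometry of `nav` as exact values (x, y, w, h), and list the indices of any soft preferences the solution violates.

1. nav.x = 131  [nav.left = status.right + 6]
2. nav.y = 19  [status.top = nav.top]
3. nav.w = 223  [nav.w = aside.w]
4. nav.h = 41  [aside.top = nav.bottom + 6]

nav = (x=131, y=19, w=223, h=41)
violated soft preferences: 16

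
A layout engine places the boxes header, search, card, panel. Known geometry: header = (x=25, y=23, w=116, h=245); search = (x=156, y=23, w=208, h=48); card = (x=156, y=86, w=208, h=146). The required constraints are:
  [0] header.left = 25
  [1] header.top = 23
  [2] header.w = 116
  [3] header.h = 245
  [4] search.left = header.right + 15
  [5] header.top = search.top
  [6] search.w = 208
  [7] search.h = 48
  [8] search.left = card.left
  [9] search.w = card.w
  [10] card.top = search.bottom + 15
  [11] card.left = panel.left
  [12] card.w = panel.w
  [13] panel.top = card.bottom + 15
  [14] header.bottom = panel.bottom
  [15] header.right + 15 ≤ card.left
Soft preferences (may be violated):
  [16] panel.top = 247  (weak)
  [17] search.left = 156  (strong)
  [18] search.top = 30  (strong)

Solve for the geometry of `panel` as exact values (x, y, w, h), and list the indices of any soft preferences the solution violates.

panel = (x=156, y=247, w=208, h=21)
violated soft preferences: 18

1. panel.x = 156  [card.left = panel.left]
2. panel.w = 208  [card.w = panel.w]
3. panel.y = 247  [panel.top = card.bottom + 15]
4. panel.h = 21  [header.bottom = panel.bottom]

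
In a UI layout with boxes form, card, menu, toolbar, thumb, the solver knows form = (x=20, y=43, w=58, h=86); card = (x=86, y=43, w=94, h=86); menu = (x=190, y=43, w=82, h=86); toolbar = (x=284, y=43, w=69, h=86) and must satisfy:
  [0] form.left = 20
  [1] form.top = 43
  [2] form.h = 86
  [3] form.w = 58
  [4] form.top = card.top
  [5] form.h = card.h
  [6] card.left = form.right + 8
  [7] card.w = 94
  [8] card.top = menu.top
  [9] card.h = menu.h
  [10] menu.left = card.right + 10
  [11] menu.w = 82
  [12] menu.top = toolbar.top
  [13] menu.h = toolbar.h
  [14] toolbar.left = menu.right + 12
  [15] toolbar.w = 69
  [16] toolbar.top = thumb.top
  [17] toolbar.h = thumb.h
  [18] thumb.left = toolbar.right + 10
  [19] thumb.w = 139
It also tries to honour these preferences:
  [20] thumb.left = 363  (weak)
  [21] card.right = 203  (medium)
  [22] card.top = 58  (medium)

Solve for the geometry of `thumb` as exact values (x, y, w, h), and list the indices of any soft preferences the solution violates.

1. thumb.y = 43  [toolbar.top = thumb.top]
2. thumb.h = 86  [toolbar.h = thumb.h]
3. thumb.x = 363  [thumb.left = toolbar.right + 10]
4. thumb.w = 139  [thumb.w = 139]

thumb = (x=363, y=43, w=139, h=86)
violated soft preferences: 21, 22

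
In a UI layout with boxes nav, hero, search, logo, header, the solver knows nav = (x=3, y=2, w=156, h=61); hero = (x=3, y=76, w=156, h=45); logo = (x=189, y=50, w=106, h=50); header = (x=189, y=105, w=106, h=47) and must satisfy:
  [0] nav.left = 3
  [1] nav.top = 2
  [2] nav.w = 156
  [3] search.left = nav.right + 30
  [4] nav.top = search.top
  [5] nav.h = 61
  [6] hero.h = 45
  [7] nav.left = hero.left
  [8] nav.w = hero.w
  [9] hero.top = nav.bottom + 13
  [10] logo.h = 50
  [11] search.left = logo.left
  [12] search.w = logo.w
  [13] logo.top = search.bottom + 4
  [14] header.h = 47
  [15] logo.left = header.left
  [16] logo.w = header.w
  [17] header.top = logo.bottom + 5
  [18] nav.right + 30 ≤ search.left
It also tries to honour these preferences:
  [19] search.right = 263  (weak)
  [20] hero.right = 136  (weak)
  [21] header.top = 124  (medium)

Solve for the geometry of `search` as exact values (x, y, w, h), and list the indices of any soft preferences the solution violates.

1. search.x = 189  [search.left = nav.right + 30]
2. search.y = 2  [nav.top = search.top]
3. search.w = 106  [search.w = logo.w]
4. search.h = 44  [logo.top = search.bottom + 4]

search = (x=189, y=2, w=106, h=44)
violated soft preferences: 19, 20, 21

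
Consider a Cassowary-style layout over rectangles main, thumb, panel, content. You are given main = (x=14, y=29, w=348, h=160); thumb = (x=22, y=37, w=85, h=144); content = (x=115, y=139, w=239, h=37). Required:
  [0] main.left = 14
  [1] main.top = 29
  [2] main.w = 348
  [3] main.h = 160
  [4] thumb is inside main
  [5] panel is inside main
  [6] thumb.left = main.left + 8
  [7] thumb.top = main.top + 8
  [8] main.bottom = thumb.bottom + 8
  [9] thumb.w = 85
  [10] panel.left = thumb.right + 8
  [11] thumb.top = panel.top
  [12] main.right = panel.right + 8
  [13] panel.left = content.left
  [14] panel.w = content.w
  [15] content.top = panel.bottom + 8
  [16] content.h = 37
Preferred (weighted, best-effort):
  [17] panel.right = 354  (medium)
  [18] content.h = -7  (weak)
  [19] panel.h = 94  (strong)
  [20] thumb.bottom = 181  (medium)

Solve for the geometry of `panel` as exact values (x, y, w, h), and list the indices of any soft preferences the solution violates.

panel = (x=115, y=37, w=239, h=94)
violated soft preferences: 18

1. panel.x = 115  [panel.left = thumb.right + 8]
2. panel.y = 37  [thumb.top = panel.top]
3. panel.w = 239  [main.right = panel.right + 8]
4. panel.h = 94  [content.top = panel.bottom + 8]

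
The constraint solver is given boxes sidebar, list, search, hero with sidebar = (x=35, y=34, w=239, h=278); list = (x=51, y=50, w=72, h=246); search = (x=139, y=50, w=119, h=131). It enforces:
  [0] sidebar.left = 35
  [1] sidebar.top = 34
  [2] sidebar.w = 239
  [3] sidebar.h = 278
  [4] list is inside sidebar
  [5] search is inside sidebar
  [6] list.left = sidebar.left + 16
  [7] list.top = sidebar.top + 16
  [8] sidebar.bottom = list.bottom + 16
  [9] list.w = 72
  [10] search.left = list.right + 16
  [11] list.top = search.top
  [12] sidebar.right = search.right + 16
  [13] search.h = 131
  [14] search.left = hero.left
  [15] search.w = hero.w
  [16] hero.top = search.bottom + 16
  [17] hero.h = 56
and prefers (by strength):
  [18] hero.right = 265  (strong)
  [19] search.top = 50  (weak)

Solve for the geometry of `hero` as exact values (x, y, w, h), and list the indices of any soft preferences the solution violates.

1. hero.x = 139  [search.left = hero.left]
2. hero.w = 119  [search.w = hero.w]
3. hero.y = 197  [hero.top = search.bottom + 16]
4. hero.h = 56  [hero.h = 56]

hero = (x=139, y=197, w=119, h=56)
violated soft preferences: 18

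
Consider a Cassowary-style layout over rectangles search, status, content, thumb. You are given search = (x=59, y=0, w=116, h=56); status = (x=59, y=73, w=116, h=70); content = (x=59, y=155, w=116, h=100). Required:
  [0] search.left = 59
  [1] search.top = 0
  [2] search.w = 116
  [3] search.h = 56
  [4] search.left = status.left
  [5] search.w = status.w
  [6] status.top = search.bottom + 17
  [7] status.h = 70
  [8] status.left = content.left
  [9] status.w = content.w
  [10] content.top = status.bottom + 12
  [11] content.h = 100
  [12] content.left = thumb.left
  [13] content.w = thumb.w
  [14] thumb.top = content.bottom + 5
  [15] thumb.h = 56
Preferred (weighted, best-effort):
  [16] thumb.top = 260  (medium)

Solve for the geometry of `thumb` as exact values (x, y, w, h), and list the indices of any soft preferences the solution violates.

1. thumb.x = 59  [content.left = thumb.left]
2. thumb.w = 116  [content.w = thumb.w]
3. thumb.y = 260  [thumb.top = content.bottom + 5]
4. thumb.h = 56  [thumb.h = 56]

thumb = (x=59, y=260, w=116, h=56)
violated soft preferences: none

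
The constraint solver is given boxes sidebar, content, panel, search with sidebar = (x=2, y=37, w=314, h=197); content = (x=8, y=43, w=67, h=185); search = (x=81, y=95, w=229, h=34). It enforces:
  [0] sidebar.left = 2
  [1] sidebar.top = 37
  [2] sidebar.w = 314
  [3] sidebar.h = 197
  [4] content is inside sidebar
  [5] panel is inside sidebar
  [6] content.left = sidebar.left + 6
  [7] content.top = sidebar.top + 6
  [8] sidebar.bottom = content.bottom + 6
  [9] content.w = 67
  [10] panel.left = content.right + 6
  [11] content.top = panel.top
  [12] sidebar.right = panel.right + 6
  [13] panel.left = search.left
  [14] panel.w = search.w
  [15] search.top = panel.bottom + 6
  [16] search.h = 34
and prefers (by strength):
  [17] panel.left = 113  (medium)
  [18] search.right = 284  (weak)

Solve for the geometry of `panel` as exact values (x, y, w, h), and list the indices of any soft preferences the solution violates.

panel = (x=81, y=43, w=229, h=46)
violated soft preferences: 17, 18

1. panel.x = 81  [panel.left = content.right + 6]
2. panel.y = 43  [content.top = panel.top]
3. panel.w = 229  [sidebar.right = panel.right + 6]
4. panel.h = 46  [search.top = panel.bottom + 6]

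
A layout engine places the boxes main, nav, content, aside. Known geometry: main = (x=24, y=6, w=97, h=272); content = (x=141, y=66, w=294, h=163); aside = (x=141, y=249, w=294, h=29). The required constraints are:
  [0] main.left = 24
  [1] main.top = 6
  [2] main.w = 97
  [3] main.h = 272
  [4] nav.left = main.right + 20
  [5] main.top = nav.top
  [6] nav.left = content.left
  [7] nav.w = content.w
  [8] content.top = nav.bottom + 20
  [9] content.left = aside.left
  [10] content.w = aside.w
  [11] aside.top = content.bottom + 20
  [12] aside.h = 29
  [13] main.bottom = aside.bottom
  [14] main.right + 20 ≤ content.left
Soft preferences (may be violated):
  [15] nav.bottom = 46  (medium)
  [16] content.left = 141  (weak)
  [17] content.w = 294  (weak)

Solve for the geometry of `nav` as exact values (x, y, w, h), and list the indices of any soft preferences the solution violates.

nav = (x=141, y=6, w=294, h=40)
violated soft preferences: none

1. nav.x = 141  [nav.left = main.right + 20]
2. nav.y = 6  [main.top = nav.top]
3. nav.w = 294  [nav.w = content.w]
4. nav.h = 40  [content.top = nav.bottom + 20]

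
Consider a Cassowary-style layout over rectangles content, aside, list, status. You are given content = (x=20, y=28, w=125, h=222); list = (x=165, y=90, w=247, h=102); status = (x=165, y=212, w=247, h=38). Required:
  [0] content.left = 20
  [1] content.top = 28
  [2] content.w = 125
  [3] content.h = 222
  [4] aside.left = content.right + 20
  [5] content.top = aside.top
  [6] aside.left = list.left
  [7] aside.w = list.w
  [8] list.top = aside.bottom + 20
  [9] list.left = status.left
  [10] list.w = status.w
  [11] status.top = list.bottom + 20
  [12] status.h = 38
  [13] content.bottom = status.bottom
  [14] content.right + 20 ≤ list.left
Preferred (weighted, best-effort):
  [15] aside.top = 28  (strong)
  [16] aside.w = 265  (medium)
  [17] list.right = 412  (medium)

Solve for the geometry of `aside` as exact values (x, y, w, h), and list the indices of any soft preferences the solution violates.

aside = (x=165, y=28, w=247, h=42)
violated soft preferences: 16

1. aside.x = 165  [aside.left = content.right + 20]
2. aside.y = 28  [content.top = aside.top]
3. aside.w = 247  [aside.w = list.w]
4. aside.h = 42  [list.top = aside.bottom + 20]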